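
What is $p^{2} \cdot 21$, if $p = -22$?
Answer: $10164$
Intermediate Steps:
$p^{2} \cdot 21 = \left(-22\right)^{2} \cdot 21 = 484 \cdot 21 = 10164$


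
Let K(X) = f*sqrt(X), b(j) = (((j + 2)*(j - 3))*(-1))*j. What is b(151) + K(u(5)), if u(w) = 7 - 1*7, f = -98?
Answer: -3419244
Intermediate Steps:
u(w) = 0 (u(w) = 7 - 7 = 0)
b(j) = -j*(-3 + j)*(2 + j) (b(j) = (((2 + j)*(-3 + j))*(-1))*j = (((-3 + j)*(2 + j))*(-1))*j = (-(-3 + j)*(2 + j))*j = -j*(-3 + j)*(2 + j))
K(X) = -98*sqrt(X)
b(151) + K(u(5)) = 151*(6 + 151 - 1*151**2) - 98*sqrt(0) = 151*(6 + 151 - 1*22801) - 98*0 = 151*(6 + 151 - 22801) + 0 = 151*(-22644) + 0 = -3419244 + 0 = -3419244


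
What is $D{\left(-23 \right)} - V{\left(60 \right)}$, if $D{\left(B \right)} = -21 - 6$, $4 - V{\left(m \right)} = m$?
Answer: $29$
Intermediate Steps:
$V{\left(m \right)} = 4 - m$
$D{\left(B \right)} = -27$
$D{\left(-23 \right)} - V{\left(60 \right)} = -27 - \left(4 - 60\right) = -27 - -56 = -27 + 56 = 29$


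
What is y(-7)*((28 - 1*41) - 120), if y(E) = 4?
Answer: -532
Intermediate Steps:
y(-7)*((28 - 1*41) - 120) = 4*((28 - 1*41) - 120) = 4*((28 - 41) - 120) = 4*(-13 - 120) = 4*(-133) = -532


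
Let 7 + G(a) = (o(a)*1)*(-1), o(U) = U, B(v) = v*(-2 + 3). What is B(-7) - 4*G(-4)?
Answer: 5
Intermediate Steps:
B(v) = v (B(v) = v*1 = v)
G(a) = -7 - a (G(a) = -7 + (a*1)*(-1) = -7 + a*(-1) = -7 - a)
B(-7) - 4*G(-4) = -7 - 4*(-7 - 1*(-4)) = -7 - 4*(-7 + 4) = -7 - 4*(-3) = -7 + 12 = 5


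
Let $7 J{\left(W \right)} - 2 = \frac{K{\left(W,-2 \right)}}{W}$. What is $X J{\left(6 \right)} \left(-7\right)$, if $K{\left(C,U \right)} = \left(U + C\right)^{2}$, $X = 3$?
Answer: $-14$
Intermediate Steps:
$K{\left(C,U \right)} = \left(C + U\right)^{2}$
$J{\left(W \right)} = \frac{2}{7} + \frac{\left(-2 + W\right)^{2}}{7 W}$ ($J{\left(W \right)} = \frac{2}{7} + \frac{\left(W - 2\right)^{2} \frac{1}{W}}{7} = \frac{2}{7} + \frac{\left(-2 + W\right)^{2} \frac{1}{W}}{7} = \frac{2}{7} + \frac{\frac{1}{W} \left(-2 + W\right)^{2}}{7} = \frac{2}{7} + \frac{\left(-2 + W\right)^{2}}{7 W}$)
$X J{\left(6 \right)} \left(-7\right) = 3 \frac{\left(-2 + 6\right)^{2} + 2 \cdot 6}{7 \cdot 6} \left(-7\right) = 3 \cdot \frac{1}{7} \cdot \frac{1}{6} \left(4^{2} + 12\right) \left(-7\right) = 3 \cdot \frac{1}{7} \cdot \frac{1}{6} \left(16 + 12\right) \left(-7\right) = 3 \cdot \frac{1}{7} \cdot \frac{1}{6} \cdot 28 \left(-7\right) = 3 \cdot \frac{2}{3} \left(-7\right) = 2 \left(-7\right) = -14$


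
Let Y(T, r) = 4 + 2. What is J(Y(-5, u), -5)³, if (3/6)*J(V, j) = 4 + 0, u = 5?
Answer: 512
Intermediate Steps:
Y(T, r) = 6
J(V, j) = 8 (J(V, j) = 2*(4 + 0) = 2*4 = 8)
J(Y(-5, u), -5)³ = 8³ = 512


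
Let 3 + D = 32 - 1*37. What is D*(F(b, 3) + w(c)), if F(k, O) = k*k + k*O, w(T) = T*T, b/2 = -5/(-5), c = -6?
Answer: -368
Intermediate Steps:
b = 2 (b = 2*(-5/(-5)) = 2*(-5*(-⅕)) = 2*1 = 2)
w(T) = T²
D = -8 (D = -3 + (32 - 1*37) = -3 + (32 - 37) = -3 - 5 = -8)
F(k, O) = k² + O*k
D*(F(b, 3) + w(c)) = -8*(2*(3 + 2) + (-6)²) = -8*(2*5 + 36) = -8*(10 + 36) = -8*46 = -368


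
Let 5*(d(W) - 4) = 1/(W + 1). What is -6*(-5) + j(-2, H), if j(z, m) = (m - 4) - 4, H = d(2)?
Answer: 391/15 ≈ 26.067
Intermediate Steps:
d(W) = 4 + 1/(5*(1 + W)) (d(W) = 4 + 1/(5*(W + 1)) = 4 + 1/(5*(1 + W)))
H = 61/15 (H = (21 + 20*2)/(5*(1 + 2)) = (⅕)*(21 + 40)/3 = (⅕)*(⅓)*61 = 61/15 ≈ 4.0667)
j(z, m) = -8 + m (j(z, m) = (-4 + m) - 4 = -8 + m)
-6*(-5) + j(-2, H) = -6*(-5) + (-8 + 61/15) = 30 - 59/15 = 391/15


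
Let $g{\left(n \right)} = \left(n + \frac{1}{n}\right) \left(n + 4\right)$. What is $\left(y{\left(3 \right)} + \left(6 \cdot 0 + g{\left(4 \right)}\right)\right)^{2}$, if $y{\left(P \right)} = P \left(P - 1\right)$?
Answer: $1600$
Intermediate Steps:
$g{\left(n \right)} = \left(4 + n\right) \left(n + \frac{1}{n}\right)$ ($g{\left(n \right)} = \left(n + \frac{1}{n}\right) \left(4 + n\right) = \left(4 + n\right) \left(n + \frac{1}{n}\right)$)
$y{\left(P \right)} = P \left(-1 + P\right)$
$\left(y{\left(3 \right)} + \left(6 \cdot 0 + g{\left(4 \right)}\right)\right)^{2} = \left(3 \left(-1 + 3\right) + \left(6 \cdot 0 + \left(1 + 4^{2} + 4 \cdot 4 + \frac{4}{4}\right)\right)\right)^{2} = \left(3 \cdot 2 + \left(0 + \left(1 + 16 + 16 + 4 \cdot \frac{1}{4}\right)\right)\right)^{2} = \left(6 + \left(0 + \left(1 + 16 + 16 + 1\right)\right)\right)^{2} = \left(6 + \left(0 + 34\right)\right)^{2} = \left(6 + 34\right)^{2} = 40^{2} = 1600$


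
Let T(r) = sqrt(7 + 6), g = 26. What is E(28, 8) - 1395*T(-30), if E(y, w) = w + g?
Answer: 34 - 1395*sqrt(13) ≈ -4995.7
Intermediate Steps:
E(y, w) = 26 + w (E(y, w) = w + 26 = 26 + w)
T(r) = sqrt(13)
E(28, 8) - 1395*T(-30) = (26 + 8) - 1395*sqrt(13) = 34 - 1395*sqrt(13)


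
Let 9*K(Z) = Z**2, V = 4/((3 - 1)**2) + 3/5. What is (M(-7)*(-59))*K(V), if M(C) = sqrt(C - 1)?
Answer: -7552*I*sqrt(2)/225 ≈ -47.467*I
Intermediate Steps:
M(C) = sqrt(-1 + C)
V = 8/5 (V = 4/(2**2) + 3*(1/5) = 4/4 + 3/5 = 4*(1/4) + 3/5 = 1 + 3/5 = 8/5 ≈ 1.6000)
K(Z) = Z**2/9
(M(-7)*(-59))*K(V) = (sqrt(-1 - 7)*(-59))*((8/5)**2/9) = (sqrt(-8)*(-59))*((1/9)*(64/25)) = ((2*I*sqrt(2))*(-59))*(64/225) = -118*I*sqrt(2)*(64/225) = -7552*I*sqrt(2)/225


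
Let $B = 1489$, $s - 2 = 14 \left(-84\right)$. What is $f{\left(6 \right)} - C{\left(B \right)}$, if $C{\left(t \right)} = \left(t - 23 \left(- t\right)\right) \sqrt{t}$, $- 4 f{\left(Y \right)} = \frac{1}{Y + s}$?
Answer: $\frac{1}{4672} - 35736 \sqrt{1489} \approx -1.379 \cdot 10^{6}$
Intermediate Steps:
$s = -1174$ ($s = 2 + 14 \left(-84\right) = 2 - 1176 = -1174$)
$f{\left(Y \right)} = - \frac{1}{4 \left(-1174 + Y\right)}$ ($f{\left(Y \right)} = - \frac{1}{4 \left(Y - 1174\right)} = - \frac{1}{4 \left(-1174 + Y\right)}$)
$C{\left(t \right)} = 24 t^{\frac{3}{2}}$ ($C{\left(t \right)} = \left(t + 23 t\right) \sqrt{t} = 24 t \sqrt{t} = 24 t^{\frac{3}{2}}$)
$f{\left(6 \right)} - C{\left(B \right)} = - \frac{1}{-4696 + 4 \cdot 6} - 24 \cdot 1489^{\frac{3}{2}} = - \frac{1}{-4696 + 24} - 24 \cdot 1489 \sqrt{1489} = - \frac{1}{-4672} - 35736 \sqrt{1489} = \left(-1\right) \left(- \frac{1}{4672}\right) - 35736 \sqrt{1489} = \frac{1}{4672} - 35736 \sqrt{1489}$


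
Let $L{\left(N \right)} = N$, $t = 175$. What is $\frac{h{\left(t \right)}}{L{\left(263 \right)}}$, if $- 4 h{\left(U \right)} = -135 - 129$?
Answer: $\frac{66}{263} \approx 0.25095$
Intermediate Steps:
$h{\left(U \right)} = 66$ ($h{\left(U \right)} = - \frac{-135 - 129}{4} = \left(- \frac{1}{4}\right) \left(-264\right) = 66$)
$\frac{h{\left(t \right)}}{L{\left(263 \right)}} = \frac{66}{263}$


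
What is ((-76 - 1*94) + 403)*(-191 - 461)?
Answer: -151916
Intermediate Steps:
((-76 - 1*94) + 403)*(-191 - 461) = ((-76 - 94) + 403)*(-652) = (-170 + 403)*(-652) = 233*(-652) = -151916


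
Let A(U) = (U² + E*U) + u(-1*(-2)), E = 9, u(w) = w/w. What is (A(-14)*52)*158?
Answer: 583336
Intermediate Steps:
u(w) = 1
A(U) = 1 + U² + 9*U (A(U) = (U² + 9*U) + 1 = 1 + U² + 9*U)
(A(-14)*52)*158 = ((1 + (-14)² + 9*(-14))*52)*158 = ((1 + 196 - 126)*52)*158 = (71*52)*158 = 3692*158 = 583336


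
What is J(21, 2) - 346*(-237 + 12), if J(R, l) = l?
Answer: 77852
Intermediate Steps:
J(21, 2) - 346*(-237 + 12) = 2 - 346*(-237 + 12) = 2 - 346*(-225) = 2 + 77850 = 77852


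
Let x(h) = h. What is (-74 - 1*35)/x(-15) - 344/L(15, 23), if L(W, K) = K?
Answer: -2653/345 ≈ -7.6899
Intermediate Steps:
(-74 - 1*35)/x(-15) - 344/L(15, 23) = (-74 - 1*35)/(-15) - 344/23 = (-74 - 35)*(-1/15) - 344*1/23 = -109*(-1/15) - 344/23 = 109/15 - 344/23 = -2653/345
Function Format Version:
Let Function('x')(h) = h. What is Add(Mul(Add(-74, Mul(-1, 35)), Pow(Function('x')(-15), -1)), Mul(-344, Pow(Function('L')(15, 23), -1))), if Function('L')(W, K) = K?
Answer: Rational(-2653, 345) ≈ -7.6899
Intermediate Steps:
Add(Mul(Add(-74, Mul(-1, 35)), Pow(Function('x')(-15), -1)), Mul(-344, Pow(Function('L')(15, 23), -1))) = Add(Mul(Add(-74, Mul(-1, 35)), Pow(-15, -1)), Mul(-344, Pow(23, -1))) = Add(Mul(Add(-74, -35), Rational(-1, 15)), Mul(-344, Rational(1, 23))) = Add(Mul(-109, Rational(-1, 15)), Rational(-344, 23)) = Add(Rational(109, 15), Rational(-344, 23)) = Rational(-2653, 345)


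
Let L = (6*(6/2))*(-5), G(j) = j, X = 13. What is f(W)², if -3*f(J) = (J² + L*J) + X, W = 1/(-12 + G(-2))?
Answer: 14508481/345744 ≈ 41.963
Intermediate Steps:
L = -90 (L = (6*(6*(½)))*(-5) = (6*3)*(-5) = 18*(-5) = -90)
W = -1/14 (W = 1/(-12 - 2) = 1/(-14) = -1/14 ≈ -0.071429)
f(J) = -13/3 + 30*J - J²/3 (f(J) = -((J² - 90*J) + 13)/3 = -(13 + J² - 90*J)/3 = -13/3 + 30*J - J²/3)
f(W)² = (-13/3 + 30*(-1/14) - (-1/14)²/3)² = (-13/3 - 15/7 - ⅓*1/196)² = (-13/3 - 15/7 - 1/588)² = (-3809/588)² = 14508481/345744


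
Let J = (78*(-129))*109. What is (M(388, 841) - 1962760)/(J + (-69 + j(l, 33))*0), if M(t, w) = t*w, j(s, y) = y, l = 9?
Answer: 90914/60931 ≈ 1.4921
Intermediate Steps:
J = -1096758 (J = -10062*109 = -1096758)
(M(388, 841) - 1962760)/(J + (-69 + j(l, 33))*0) = (388*841 - 1962760)/(-1096758 + (-69 + 33)*0) = (326308 - 1962760)/(-1096758 - 36*0) = -1636452/(-1096758 + 0) = -1636452/(-1096758) = -1636452*(-1/1096758) = 90914/60931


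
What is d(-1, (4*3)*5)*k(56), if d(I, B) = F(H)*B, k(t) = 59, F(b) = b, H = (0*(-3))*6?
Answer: 0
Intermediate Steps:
H = 0 (H = 0*6 = 0)
d(I, B) = 0 (d(I, B) = 0*B = 0)
d(-1, (4*3)*5)*k(56) = 0*59 = 0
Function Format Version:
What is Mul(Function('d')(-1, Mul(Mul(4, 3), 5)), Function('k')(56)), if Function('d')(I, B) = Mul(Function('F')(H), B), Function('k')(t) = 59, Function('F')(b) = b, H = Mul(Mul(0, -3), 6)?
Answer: 0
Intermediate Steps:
H = 0 (H = Mul(0, 6) = 0)
Function('d')(I, B) = 0 (Function('d')(I, B) = Mul(0, B) = 0)
Mul(Function('d')(-1, Mul(Mul(4, 3), 5)), Function('k')(56)) = Mul(0, 59) = 0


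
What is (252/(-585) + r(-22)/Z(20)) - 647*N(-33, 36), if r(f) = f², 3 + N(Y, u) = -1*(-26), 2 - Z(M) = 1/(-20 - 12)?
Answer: -190361/13 ≈ -14643.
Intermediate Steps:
Z(M) = 65/32 (Z(M) = 2 - 1/(-20 - 12) = 2 - 1/(-32) = 2 - 1*(-1/32) = 2 + 1/32 = 65/32)
N(Y, u) = 23 (N(Y, u) = -3 - 1*(-26) = -3 + 26 = 23)
(252/(-585) + r(-22)/Z(20)) - 647*N(-33, 36) = (252/(-585) + (-22)²/(65/32)) - 647*23 = (252*(-1/585) + 484*(32/65)) - 14881 = (-28/65 + 15488/65) - 14881 = 3092/13 - 14881 = -190361/13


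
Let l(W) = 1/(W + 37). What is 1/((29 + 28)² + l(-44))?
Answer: 7/22742 ≈ 0.00030780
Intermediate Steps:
l(W) = 1/(37 + W)
1/((29 + 28)² + l(-44)) = 1/((29 + 28)² + 1/(37 - 44)) = 1/(57² + 1/(-7)) = 1/(3249 - ⅐) = 1/(22742/7) = 7/22742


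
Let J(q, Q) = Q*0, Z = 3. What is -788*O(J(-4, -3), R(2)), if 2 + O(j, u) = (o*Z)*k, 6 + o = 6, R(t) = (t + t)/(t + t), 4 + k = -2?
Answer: 1576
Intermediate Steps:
k = -6 (k = -4 - 2 = -6)
R(t) = 1 (R(t) = (2*t)/((2*t)) = (2*t)*(1/(2*t)) = 1)
o = 0 (o = -6 + 6 = 0)
J(q, Q) = 0
O(j, u) = -2 (O(j, u) = -2 + (0*3)*(-6) = -2 + 0*(-6) = -2 + 0 = -2)
-788*O(J(-4, -3), R(2)) = -788*(-2) = 1576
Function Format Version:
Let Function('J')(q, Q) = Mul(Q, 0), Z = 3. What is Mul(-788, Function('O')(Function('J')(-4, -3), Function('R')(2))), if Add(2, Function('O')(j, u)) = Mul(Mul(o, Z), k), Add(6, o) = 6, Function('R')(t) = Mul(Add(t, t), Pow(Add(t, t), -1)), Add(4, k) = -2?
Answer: 1576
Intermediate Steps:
k = -6 (k = Add(-4, -2) = -6)
Function('R')(t) = 1 (Function('R')(t) = Mul(Mul(2, t), Pow(Mul(2, t), -1)) = Mul(Mul(2, t), Mul(Rational(1, 2), Pow(t, -1))) = 1)
o = 0 (o = Add(-6, 6) = 0)
Function('J')(q, Q) = 0
Function('O')(j, u) = -2 (Function('O')(j, u) = Add(-2, Mul(Mul(0, 3), -6)) = Add(-2, Mul(0, -6)) = Add(-2, 0) = -2)
Mul(-788, Function('O')(Function('J')(-4, -3), Function('R')(2))) = Mul(-788, -2) = 1576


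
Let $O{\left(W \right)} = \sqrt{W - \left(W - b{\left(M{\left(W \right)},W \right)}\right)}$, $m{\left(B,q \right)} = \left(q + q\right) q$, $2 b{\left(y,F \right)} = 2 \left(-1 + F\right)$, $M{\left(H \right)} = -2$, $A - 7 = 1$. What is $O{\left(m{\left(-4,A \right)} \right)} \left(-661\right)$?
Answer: $- 661 \sqrt{127} \approx -7449.1$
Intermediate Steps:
$A = 8$ ($A = 7 + 1 = 8$)
$b{\left(y,F \right)} = -1 + F$ ($b{\left(y,F \right)} = \frac{2 \left(-1 + F\right)}{2} = \frac{-2 + 2 F}{2} = -1 + F$)
$m{\left(B,q \right)} = 2 q^{2}$ ($m{\left(B,q \right)} = 2 q q = 2 q^{2}$)
$O{\left(W \right)} = \sqrt{-1 + W}$ ($O{\left(W \right)} = \sqrt{W + \left(\left(-1 + W\right) - W\right)} = \sqrt{W - 1} = \sqrt{-1 + W}$)
$O{\left(m{\left(-4,A \right)} \right)} \left(-661\right) = \sqrt{-1 + 2 \cdot 8^{2}} \left(-661\right) = \sqrt{-1 + 2 \cdot 64} \left(-661\right) = \sqrt{-1 + 128} \left(-661\right) = \sqrt{127} \left(-661\right) = - 661 \sqrt{127}$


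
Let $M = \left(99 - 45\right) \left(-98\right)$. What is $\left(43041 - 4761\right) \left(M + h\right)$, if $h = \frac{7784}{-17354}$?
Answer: $- \frac{1757916209280}{8677} \approx -2.0259 \cdot 10^{8}$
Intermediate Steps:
$h = - \frac{3892}{8677}$ ($h = 7784 \left(- \frac{1}{17354}\right) = - \frac{3892}{8677} \approx -0.44854$)
$M = -5292$ ($M = 54 \left(-98\right) = -5292$)
$\left(43041 - 4761\right) \left(M + h\right) = \left(43041 - 4761\right) \left(-5292 - \frac{3892}{8677}\right) = 38280 \left(- \frac{45922576}{8677}\right) = - \frac{1757916209280}{8677}$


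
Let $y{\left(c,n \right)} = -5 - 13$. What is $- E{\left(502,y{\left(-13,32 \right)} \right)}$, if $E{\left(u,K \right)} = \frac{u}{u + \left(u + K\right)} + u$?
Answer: $- \frac{247737}{493} \approx -502.51$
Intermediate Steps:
$y{\left(c,n \right)} = -18$ ($y{\left(c,n \right)} = -5 - 13 = -18$)
$E{\left(u,K \right)} = u + \frac{u}{K + 2 u}$ ($E{\left(u,K \right)} = \frac{u}{u + \left(K + u\right)} + u = \frac{u}{K + 2 u} + u = u + \frac{u}{K + 2 u}$)
$- E{\left(502,y{\left(-13,32 \right)} \right)} = - \frac{502 \left(1 - 18 + 2 \cdot 502\right)}{-18 + 2 \cdot 502} = - \frac{502 \left(1 - 18 + 1004\right)}{-18 + 1004} = - \frac{502 \cdot 987}{986} = \left(-1\right) \frac{247737}{493} = - \frac{247737}{493}$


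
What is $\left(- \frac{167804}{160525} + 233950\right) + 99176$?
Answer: $\frac{53474883346}{160525} \approx 3.3313 \cdot 10^{5}$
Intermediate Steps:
$\left(- \frac{167804}{160525} + 233950\right) + 99176 = \frac{37554655946}{160525} + 99176 = \frac{53474883346}{160525}$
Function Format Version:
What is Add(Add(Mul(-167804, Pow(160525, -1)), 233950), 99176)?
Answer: Rational(53474883346, 160525) ≈ 3.3313e+5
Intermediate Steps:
Add(Add(Mul(-167804, Pow(160525, -1)), 233950), 99176) = Add(Add(Mul(-167804, Rational(1, 160525)), 233950), 99176) = Add(Add(Rational(-167804, 160525), 233950), 99176) = Add(Rational(37554655946, 160525), 99176) = Rational(53474883346, 160525)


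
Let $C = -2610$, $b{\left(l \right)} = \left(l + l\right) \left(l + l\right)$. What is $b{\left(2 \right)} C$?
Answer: $-41760$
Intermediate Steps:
$b{\left(l \right)} = 4 l^{2}$ ($b{\left(l \right)} = 2 l 2 l = 4 l^{2}$)
$b{\left(2 \right)} C = 4 \cdot 2^{2} \left(-2610\right) = 4 \cdot 4 \left(-2610\right) = 16 \left(-2610\right) = -41760$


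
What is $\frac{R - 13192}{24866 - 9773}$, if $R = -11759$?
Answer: $- \frac{8317}{5031} \approx -1.6532$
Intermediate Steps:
$\frac{R - 13192}{24866 - 9773} = \frac{-11759 - 13192}{24866 - 9773} = - \frac{24951}{15093} = \left(-24951\right) \frac{1}{15093} = - \frac{8317}{5031}$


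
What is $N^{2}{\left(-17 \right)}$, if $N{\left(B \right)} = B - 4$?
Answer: $441$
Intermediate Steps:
$N{\left(B \right)} = -4 + B$
$N^{2}{\left(-17 \right)} = \left(-4 - 17\right)^{2} = \left(-21\right)^{2} = 441$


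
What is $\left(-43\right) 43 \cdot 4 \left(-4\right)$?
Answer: $29584$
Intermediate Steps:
$\left(-43\right) 43 \cdot 4 \left(-4\right) = \left(-1849\right) \left(-16\right) = 29584$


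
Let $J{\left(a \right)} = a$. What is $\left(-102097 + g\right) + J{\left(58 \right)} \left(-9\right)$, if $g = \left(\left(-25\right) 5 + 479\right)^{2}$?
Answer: $22697$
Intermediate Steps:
$g = 125316$ ($g = \left(-125 + 479\right)^{2} = 354^{2} = 125316$)
$\left(-102097 + g\right) + J{\left(58 \right)} \left(-9\right) = \left(-102097 + 125316\right) + 58 \left(-9\right) = 23219 - 522 = 22697$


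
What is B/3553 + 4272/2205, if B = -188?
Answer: 4921292/2611455 ≈ 1.8845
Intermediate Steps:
B/3553 + 4272/2205 = -188/3553 + 4272/2205 = -188*1/3553 + 4272*(1/2205) = -188/3553 + 1424/735 = 4921292/2611455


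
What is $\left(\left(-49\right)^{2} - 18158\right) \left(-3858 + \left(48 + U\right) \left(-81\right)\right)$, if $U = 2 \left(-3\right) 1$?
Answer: $114395820$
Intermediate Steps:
$U = -6$ ($U = \left(-6\right) 1 = -6$)
$\left(\left(-49\right)^{2} - 18158\right) \left(-3858 + \left(48 + U\right) \left(-81\right)\right) = \left(\left(-49\right)^{2} - 18158\right) \left(-3858 + \left(48 - 6\right) \left(-81\right)\right) = \left(2401 + \left(-19371 + 1213\right)\right) \left(-3858 + 42 \left(-81\right)\right) = \left(2401 - 18158\right) \left(-3858 - 3402\right) = \left(-15757\right) \left(-7260\right) = 114395820$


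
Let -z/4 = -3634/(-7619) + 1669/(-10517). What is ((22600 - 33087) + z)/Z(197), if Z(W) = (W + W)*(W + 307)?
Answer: -840415074869/15911700871248 ≈ -0.052817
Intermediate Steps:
Z(W) = 2*W*(307 + W) (Z(W) = (2*W)*(307 + W) = 2*W*(307 + W))
z = -102010668/80129023 (z = -4*(-3634/(-7619) + 1669/(-10517)) = -4*(-3634*(-1/7619) + 1669*(-1/10517)) = -4*(3634/7619 - 1669/10517) = -4*25502667/80129023 = -102010668/80129023 ≈ -1.2731)
((22600 - 33087) + z)/Z(197) = ((22600 - 33087) - 102010668/80129023)/((2*197*(307 + 197))) = (-10487 - 102010668/80129023)/((2*197*504)) = -840415074869/80129023/198576 = -840415074869/80129023*1/198576 = -840415074869/15911700871248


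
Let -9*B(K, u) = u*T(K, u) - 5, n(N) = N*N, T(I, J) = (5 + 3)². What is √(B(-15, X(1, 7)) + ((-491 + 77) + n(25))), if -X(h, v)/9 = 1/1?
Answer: 4*√155/3 ≈ 16.600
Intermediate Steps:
T(I, J) = 64 (T(I, J) = 8² = 64)
X(h, v) = -9 (X(h, v) = -9/1 = -9*1 = -9)
n(N) = N²
B(K, u) = 5/9 - 64*u/9 (B(K, u) = -(u*64 - 5)/9 = -(64*u - 5)/9 = -(-5 + 64*u)/9 = 5/9 - 64*u/9)
√(B(-15, X(1, 7)) + ((-491 + 77) + n(25))) = √((5/9 - 64/9*(-9)) + ((-491 + 77) + 25²)) = √((5/9 + 64) + (-414 + 625)) = √(581/9 + 211) = √(2480/9) = 4*√155/3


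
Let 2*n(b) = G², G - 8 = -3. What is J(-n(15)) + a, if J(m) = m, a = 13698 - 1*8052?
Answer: 11267/2 ≈ 5633.5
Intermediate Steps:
G = 5 (G = 8 - 3 = 5)
n(b) = 25/2 (n(b) = (½)*5² = (½)*25 = 25/2)
a = 5646 (a = 13698 - 8052 = 5646)
J(-n(15)) + a = -1*25/2 + 5646 = -25/2 + 5646 = 11267/2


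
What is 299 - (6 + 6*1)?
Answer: 287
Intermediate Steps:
299 - (6 + 6*1) = 299 - (6 + 6) = 299 - 1*12 = 299 - 12 = 287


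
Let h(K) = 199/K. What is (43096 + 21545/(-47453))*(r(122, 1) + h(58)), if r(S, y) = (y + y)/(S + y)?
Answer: 16764334435733/112843234 ≈ 1.4856e+5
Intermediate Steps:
r(S, y) = 2*y/(S + y) (r(S, y) = (2*y)/(S + y) = 2*y/(S + y))
(43096 + 21545/(-47453))*(r(122, 1) + h(58)) = (43096 + 21545/(-47453))*(2*1/(122 + 1) + 199/58) = (43096 + 21545*(-1/47453))*(2*1/123 + 199*(1/58)) = (43096 - 21545/47453)*(2*1*(1/123) + 199/58) = 2045012943*(2/123 + 199/58)/47453 = (2045012943/47453)*(24593/7134) = 16764334435733/112843234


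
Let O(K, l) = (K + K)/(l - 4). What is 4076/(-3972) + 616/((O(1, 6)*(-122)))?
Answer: -368003/60573 ≈ -6.0754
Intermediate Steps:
O(K, l) = 2*K/(-4 + l) (O(K, l) = (2*K)/(-4 + l) = 2*K/(-4 + l))
4076/(-3972) + 616/((O(1, 6)*(-122))) = 4076/(-3972) + 616/(((2*1/(-4 + 6))*(-122))) = 4076*(-1/3972) + 616/(((2*1/2)*(-122))) = -1019/993 + 616/(((2*1*(½))*(-122))) = -1019/993 + 616/((1*(-122))) = -1019/993 + 616/(-122) = -1019/993 + 616*(-1/122) = -1019/993 - 308/61 = -368003/60573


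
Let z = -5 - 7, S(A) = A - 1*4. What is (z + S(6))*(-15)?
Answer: 150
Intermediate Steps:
S(A) = -4 + A (S(A) = A - 4 = -4 + A)
z = -12
(z + S(6))*(-15) = (-12 + (-4 + 6))*(-15) = (-12 + 2)*(-15) = -10*(-15) = 150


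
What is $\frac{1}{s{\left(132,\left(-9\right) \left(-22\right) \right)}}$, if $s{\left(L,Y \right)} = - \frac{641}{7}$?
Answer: $- \frac{7}{641} \approx -0.01092$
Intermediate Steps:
$s{\left(L,Y \right)} = - \frac{641}{7}$ ($s{\left(L,Y \right)} = \left(-641\right) \frac{1}{7} = - \frac{641}{7}$)
$\frac{1}{s{\left(132,\left(-9\right) \left(-22\right) \right)}} = \frac{1}{- \frac{641}{7}} = - \frac{7}{641}$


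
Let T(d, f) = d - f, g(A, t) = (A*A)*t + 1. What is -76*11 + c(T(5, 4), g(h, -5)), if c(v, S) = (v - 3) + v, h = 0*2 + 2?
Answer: -837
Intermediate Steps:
h = 2 (h = 0 + 2 = 2)
g(A, t) = 1 + t*A**2 (g(A, t) = A**2*t + 1 = t*A**2 + 1 = 1 + t*A**2)
c(v, S) = -3 + 2*v (c(v, S) = (-3 + v) + v = -3 + 2*v)
-76*11 + c(T(5, 4), g(h, -5)) = -76*11 + (-3 + 2*(5 - 1*4)) = -836 + (-3 + 2*(5 - 4)) = -836 + (-3 + 2*1) = -836 + (-3 + 2) = -836 - 1 = -837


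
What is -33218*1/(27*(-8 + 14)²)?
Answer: -16609/486 ≈ -34.175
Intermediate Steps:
-33218*1/(27*(-8 + 14)²) = -33218/(27*6²) = -33218/(27*36) = -33218/972 = -33218*1/972 = -16609/486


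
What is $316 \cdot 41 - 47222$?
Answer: $-34266$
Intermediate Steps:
$316 \cdot 41 - 47222 = 12956 - 47222 = -34266$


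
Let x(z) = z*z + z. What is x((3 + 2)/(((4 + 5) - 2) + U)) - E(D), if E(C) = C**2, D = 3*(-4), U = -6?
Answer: -114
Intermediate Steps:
D = -12
x(z) = z + z**2 (x(z) = z**2 + z = z + z**2)
x((3 + 2)/(((4 + 5) - 2) + U)) - E(D) = ((3 + 2)/(((4 + 5) - 2) - 6))*(1 + (3 + 2)/(((4 + 5) - 2) - 6)) - 1*(-12)**2 = (5/((9 - 2) - 6))*(1 + 5/((9 - 2) - 6)) - 1*144 = (5/(7 - 6))*(1 + 5/(7 - 6)) - 144 = (5/1)*(1 + 5/1) - 144 = (5*1)*(1 + 5*1) - 144 = 5*(1 + 5) - 144 = 5*6 - 144 = 30 - 144 = -114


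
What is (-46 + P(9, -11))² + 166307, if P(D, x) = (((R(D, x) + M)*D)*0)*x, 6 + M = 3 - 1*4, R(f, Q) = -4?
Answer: 168423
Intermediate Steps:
M = -7 (M = -6 + (3 - 1*4) = -6 + (3 - 4) = -6 - 1 = -7)
P(D, x) = 0 (P(D, x) = (((-4 - 7)*D)*0)*x = (-11*D*0)*x = 0*x = 0)
(-46 + P(9, -11))² + 166307 = (-46 + 0)² + 166307 = (-46)² + 166307 = 2116 + 166307 = 168423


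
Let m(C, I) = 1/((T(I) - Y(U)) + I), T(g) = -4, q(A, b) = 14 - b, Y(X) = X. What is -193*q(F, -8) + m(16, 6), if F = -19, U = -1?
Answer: -12737/3 ≈ -4245.7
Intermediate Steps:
m(C, I) = 1/(-3 + I) (m(C, I) = 1/((-4 - 1*(-1)) + I) = 1/((-4 + 1) + I) = 1/(-3 + I))
-193*q(F, -8) + m(16, 6) = -193*(14 - 1*(-8)) + 1/(-3 + 6) = -193*(14 + 8) + 1/3 = -193*22 + ⅓ = -4246 + ⅓ = -12737/3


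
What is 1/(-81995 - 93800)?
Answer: -1/175795 ≈ -5.6884e-6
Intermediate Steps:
1/(-81995 - 93800) = 1/(-175795) = -1/175795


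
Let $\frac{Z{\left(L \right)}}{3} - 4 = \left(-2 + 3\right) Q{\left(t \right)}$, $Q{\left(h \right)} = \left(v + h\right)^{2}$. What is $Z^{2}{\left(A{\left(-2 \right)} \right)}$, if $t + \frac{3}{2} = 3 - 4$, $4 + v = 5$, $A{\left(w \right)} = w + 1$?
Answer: $\frac{5625}{16} \approx 351.56$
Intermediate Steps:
$A{\left(w \right)} = 1 + w$
$v = 1$ ($v = -4 + 5 = 1$)
$t = - \frac{5}{2}$ ($t = - \frac{3}{2} + \left(3 - 4\right) = - \frac{3}{2} - 1 = - \frac{5}{2} \approx -2.5$)
$Q{\left(h \right)} = \left(1 + h\right)^{2}$
$Z{\left(L \right)} = \frac{75}{4}$ ($Z{\left(L \right)} = 12 + 3 \left(-2 + 3\right) \left(1 - \frac{5}{2}\right)^{2} = 12 + 3 \cdot 1 \left(- \frac{3}{2}\right)^{2} = 12 + 3 \cdot 1 \cdot \frac{9}{4} = 12 + 3 \cdot \frac{9}{4} = 12 + \frac{27}{4} = \frac{75}{4}$)
$Z^{2}{\left(A{\left(-2 \right)} \right)} = \left(\frac{75}{4}\right)^{2} = \frac{5625}{16}$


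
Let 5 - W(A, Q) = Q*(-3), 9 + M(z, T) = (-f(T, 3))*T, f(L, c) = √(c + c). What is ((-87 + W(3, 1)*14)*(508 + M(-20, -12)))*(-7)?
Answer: -87325 - 2100*√6 ≈ -92469.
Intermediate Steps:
f(L, c) = √2*√c (f(L, c) = √(2*c) = √2*√c)
M(z, T) = -9 - T*√6 (M(z, T) = -9 + (-√2*√3)*T = -9 + (-√6)*T = -9 - T*√6)
W(A, Q) = 5 + 3*Q (W(A, Q) = 5 - Q*(-3) = 5 - (-3)*Q = 5 + 3*Q)
((-87 + W(3, 1)*14)*(508 + M(-20, -12)))*(-7) = ((-87 + (5 + 3*1)*14)*(508 + (-9 - 1*(-12)*√6)))*(-7) = ((-87 + (5 + 3)*14)*(508 + (-9 + 12*√6)))*(-7) = ((-87 + 8*14)*(499 + 12*√6))*(-7) = ((-87 + 112)*(499 + 12*√6))*(-7) = (25*(499 + 12*√6))*(-7) = (12475 + 300*√6)*(-7) = -87325 - 2100*√6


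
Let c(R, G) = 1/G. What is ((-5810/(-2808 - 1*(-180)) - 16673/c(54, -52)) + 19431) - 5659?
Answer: 1157332057/1314 ≈ 8.8077e+5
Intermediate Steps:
((-5810/(-2808 - 1*(-180)) - 16673/c(54, -52)) + 19431) - 5659 = ((-5810/(-2808 - 1*(-180)) - 16673/(1/(-52))) + 19431) - 5659 = ((-5810/(-2808 + 180) - 16673/(-1/52)) + 19431) - 5659 = ((-5810/(-2628) - 16673*(-52)) + 19431) - 5659 = ((-5810*(-1/2628) + 866996) + 19431) - 5659 = ((2905/1314 + 866996) + 19431) - 5659 = (1139235649/1314 + 19431) - 5659 = 1164767983/1314 - 5659 = 1157332057/1314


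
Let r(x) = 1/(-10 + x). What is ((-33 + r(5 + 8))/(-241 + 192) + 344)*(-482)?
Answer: -498388/3 ≈ -1.6613e+5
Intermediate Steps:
((-33 + r(5 + 8))/(-241 + 192) + 344)*(-482) = ((-33 + 1/(-10 + (5 + 8)))/(-241 + 192) + 344)*(-482) = ((-33 + 1/(-10 + 13))/(-49) + 344)*(-482) = ((-33 + 1/3)*(-1/49) + 344)*(-482) = ((-33 + ⅓)*(-1/49) + 344)*(-482) = (-98/3*(-1/49) + 344)*(-482) = (⅔ + 344)*(-482) = (1034/3)*(-482) = -498388/3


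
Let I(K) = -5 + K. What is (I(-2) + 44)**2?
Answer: 1369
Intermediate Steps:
(I(-2) + 44)**2 = ((-5 - 2) + 44)**2 = (-7 + 44)**2 = 37**2 = 1369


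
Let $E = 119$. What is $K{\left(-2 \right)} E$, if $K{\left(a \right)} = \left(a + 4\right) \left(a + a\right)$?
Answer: $-952$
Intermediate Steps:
$K{\left(a \right)} = 2 a \left(4 + a\right)$ ($K{\left(a \right)} = \left(4 + a\right) 2 a = 2 a \left(4 + a\right)$)
$K{\left(-2 \right)} E = 2 \left(-2\right) \left(4 - 2\right) 119 = 2 \left(-2\right) 2 \cdot 119 = \left(-8\right) 119 = -952$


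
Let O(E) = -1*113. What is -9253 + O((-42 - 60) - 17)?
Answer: -9366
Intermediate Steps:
O(E) = -113
-9253 + O((-42 - 60) - 17) = -9253 - 113 = -9366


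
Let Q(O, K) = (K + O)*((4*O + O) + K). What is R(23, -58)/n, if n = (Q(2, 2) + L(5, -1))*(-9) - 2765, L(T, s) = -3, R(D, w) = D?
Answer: -23/3170 ≈ -0.0072555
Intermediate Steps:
Q(O, K) = (K + O)*(K + 5*O) (Q(O, K) = (K + O)*(5*O + K) = (K + O)*(K + 5*O))
n = -3170 (n = ((2² + 5*2² + 6*2*2) - 3)*(-9) - 2765 = ((4 + 5*4 + 24) - 3)*(-9) - 2765 = ((4 + 20 + 24) - 3)*(-9) - 2765 = (48 - 3)*(-9) - 2765 = 45*(-9) - 2765 = -405 - 2765 = -3170)
R(23, -58)/n = 23/(-3170) = 23*(-1/3170) = -23/3170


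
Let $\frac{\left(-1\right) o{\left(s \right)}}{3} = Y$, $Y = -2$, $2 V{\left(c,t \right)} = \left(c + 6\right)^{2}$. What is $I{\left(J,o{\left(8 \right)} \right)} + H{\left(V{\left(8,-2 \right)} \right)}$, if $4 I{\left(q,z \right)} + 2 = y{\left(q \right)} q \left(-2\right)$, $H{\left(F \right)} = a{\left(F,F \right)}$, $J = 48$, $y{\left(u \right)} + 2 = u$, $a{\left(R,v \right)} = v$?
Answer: $- \frac{2013}{2} \approx -1006.5$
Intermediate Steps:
$y{\left(u \right)} = -2 + u$
$V{\left(c,t \right)} = \frac{\left(6 + c\right)^{2}}{2}$ ($V{\left(c,t \right)} = \frac{\left(c + 6\right)^{2}}{2} = \frac{\left(6 + c\right)^{2}}{2}$)
$o{\left(s \right)} = 6$ ($o{\left(s \right)} = \left(-3\right) \left(-2\right) = 6$)
$H{\left(F \right)} = F$
$I{\left(q,z \right)} = - \frac{1}{2} - \frac{q \left(-2 + q\right)}{2}$ ($I{\left(q,z \right)} = - \frac{1}{2} + \frac{\left(-2 + q\right) q \left(-2\right)}{4} = - \frac{1}{2} + \frac{q \left(-2 + q\right) \left(-2\right)}{4} = - \frac{1}{2} + \frac{\left(-2\right) q \left(-2 + q\right)}{4} = - \frac{1}{2} - \frac{q \left(-2 + q\right)}{2}$)
$I{\left(J,o{\left(8 \right)} \right)} + H{\left(V{\left(8,-2 \right)} \right)} = \left(- \frac{1}{2} - 24 \left(-2 + 48\right)\right) + \frac{\left(6 + 8\right)^{2}}{2} = \left(- \frac{1}{2} - 24 \cdot 46\right) + \frac{14^{2}}{2} = \left(- \frac{1}{2} - 1104\right) + \frac{1}{2} \cdot 196 = - \frac{2209}{2} + 98 = - \frac{2013}{2}$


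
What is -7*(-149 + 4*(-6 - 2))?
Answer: 1267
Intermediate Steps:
-7*(-149 + 4*(-6 - 2)) = -7*(-149 + 4*(-8)) = -7*(-149 - 32) = -7*(-181) = 1267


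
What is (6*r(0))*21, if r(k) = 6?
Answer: 756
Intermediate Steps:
(6*r(0))*21 = (6*6)*21 = 36*21 = 756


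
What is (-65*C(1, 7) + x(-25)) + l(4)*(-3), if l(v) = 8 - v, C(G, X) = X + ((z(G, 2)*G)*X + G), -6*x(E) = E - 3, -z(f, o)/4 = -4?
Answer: -23422/3 ≈ -7807.3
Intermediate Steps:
z(f, o) = 16 (z(f, o) = -4*(-4) = 16)
x(E) = ½ - E/6 (x(E) = -(E - 3)/6 = -(-3 + E)/6 = ½ - E/6)
C(G, X) = G + X + 16*G*X (C(G, X) = X + ((16*G)*X + G) = X + (16*G*X + G) = X + (G + 16*G*X) = G + X + 16*G*X)
(-65*C(1, 7) + x(-25)) + l(4)*(-3) = (-65*(1 + 7 + 16*1*7) + (½ - ⅙*(-25))) + (8 - 1*4)*(-3) = (-65*(1 + 7 + 112) + (½ + 25/6)) + (8 - 4)*(-3) = (-65*120 + 14/3) + 4*(-3) = (-7800 + 14/3) - 12 = -23386/3 - 12 = -23422/3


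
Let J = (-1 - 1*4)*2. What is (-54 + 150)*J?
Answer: -960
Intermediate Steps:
J = -10 (J = (-1 - 4)*2 = -5*2 = -10)
(-54 + 150)*J = (-54 + 150)*(-10) = 96*(-10) = -960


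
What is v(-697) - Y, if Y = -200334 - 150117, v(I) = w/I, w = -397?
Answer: 244264744/697 ≈ 3.5045e+5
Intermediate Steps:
v(I) = -397/I
Y = -350451
v(-697) - Y = -397/(-697) - 1*(-350451) = -397*(-1/697) + 350451 = 397/697 + 350451 = 244264744/697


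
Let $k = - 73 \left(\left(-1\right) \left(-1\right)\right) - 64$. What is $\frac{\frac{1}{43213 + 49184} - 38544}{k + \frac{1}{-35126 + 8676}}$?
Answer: $\frac{94197706627150}{334814481447} \approx 281.34$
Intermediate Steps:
$k = -137$ ($k = \left(-73\right) 1 - 64 = -73 - 64 = -137$)
$\frac{\frac{1}{43213 + 49184} - 38544}{k + \frac{1}{-35126 + 8676}} = \frac{\frac{1}{43213 + 49184} - 38544}{-137 + \frac{1}{-35126 + 8676}} = \frac{\frac{1}{92397} - 38544}{-137 + \frac{1}{-26450}} = \frac{\frac{1}{92397} - 38544}{-137 - \frac{1}{26450}} = - \frac{3561349967}{92397 \left(- \frac{3623651}{26450}\right)} = \left(- \frac{3561349967}{92397}\right) \left(- \frac{26450}{3623651}\right) = \frac{94197706627150}{334814481447}$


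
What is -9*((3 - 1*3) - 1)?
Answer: 9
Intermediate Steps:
-9*((3 - 1*3) - 1) = -9*((3 - 3) - 1) = -9*(0 - 1) = -9*(-1) = 9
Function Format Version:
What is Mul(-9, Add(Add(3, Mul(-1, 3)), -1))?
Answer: 9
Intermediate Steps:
Mul(-9, Add(Add(3, Mul(-1, 3)), -1)) = Mul(-9, Add(Add(3, -3), -1)) = Mul(-9, Add(0, -1)) = Mul(-9, -1) = 9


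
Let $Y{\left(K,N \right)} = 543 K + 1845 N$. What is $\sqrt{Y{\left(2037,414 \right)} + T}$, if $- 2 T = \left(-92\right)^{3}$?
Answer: $\sqrt{2259265} \approx 1503.1$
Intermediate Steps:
$T = 389344$ ($T = - \frac{\left(-92\right)^{3}}{2} = \left(- \frac{1}{2}\right) \left(-778688\right) = 389344$)
$\sqrt{Y{\left(2037,414 \right)} + T} = \sqrt{\left(543 \cdot 2037 + 1845 \cdot 414\right) + 389344} = \sqrt{\left(1106091 + 763830\right) + 389344} = \sqrt{1869921 + 389344} = \sqrt{2259265}$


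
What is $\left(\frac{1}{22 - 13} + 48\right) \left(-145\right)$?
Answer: $- \frac{62785}{9} \approx -6976.1$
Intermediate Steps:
$\left(\frac{1}{22 - 13} + 48\right) \left(-145\right) = \left(\frac{1}{9} + 48\right) \left(-145\right) = \frac{433}{9} \left(-145\right) = - \frac{62785}{9}$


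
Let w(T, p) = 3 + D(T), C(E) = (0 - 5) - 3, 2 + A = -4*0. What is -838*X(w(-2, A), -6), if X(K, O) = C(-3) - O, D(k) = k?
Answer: 1676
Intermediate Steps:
A = -2 (A = -2 - 4*0 = -2 + 0 = -2)
C(E) = -8 (C(E) = -5 - 3 = -8)
w(T, p) = 3 + T
X(K, O) = -8 - O
-838*X(w(-2, A), -6) = -838*(-8 - 1*(-6)) = -838*(-8 + 6) = -838*(-2) = 1676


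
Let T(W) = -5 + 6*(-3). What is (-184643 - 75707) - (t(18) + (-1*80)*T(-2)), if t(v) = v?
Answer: -262208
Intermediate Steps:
T(W) = -23 (T(W) = -5 - 18 = -23)
(-184643 - 75707) - (t(18) + (-1*80)*T(-2)) = (-184643 - 75707) - (18 - 1*80*(-23)) = -260350 - (18 - 80*(-23)) = -260350 - (18 + 1840) = -260350 - 1*1858 = -260350 - 1858 = -262208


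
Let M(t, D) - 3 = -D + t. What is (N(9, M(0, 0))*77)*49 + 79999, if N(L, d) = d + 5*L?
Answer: 261103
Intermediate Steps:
M(t, D) = 3 + t - D (M(t, D) = 3 + (-D + t) = 3 + (t - D) = 3 + t - D)
(N(9, M(0, 0))*77)*49 + 79999 = (((3 + 0 - 1*0) + 5*9)*77)*49 + 79999 = (((3 + 0 + 0) + 45)*77)*49 + 79999 = ((3 + 45)*77)*49 + 79999 = (48*77)*49 + 79999 = 3696*49 + 79999 = 181104 + 79999 = 261103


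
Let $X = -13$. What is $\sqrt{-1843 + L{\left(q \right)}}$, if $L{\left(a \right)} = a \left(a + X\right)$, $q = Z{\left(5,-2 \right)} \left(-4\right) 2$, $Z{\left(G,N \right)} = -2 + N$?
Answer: $i \sqrt{1235} \approx 35.143 i$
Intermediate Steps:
$q = 32$ ($q = \left(-2 - 2\right) \left(-4\right) 2 = \left(-4\right) \left(-4\right) 2 = 16 \cdot 2 = 32$)
$L{\left(a \right)} = a \left(-13 + a\right)$ ($L{\left(a \right)} = a \left(a - 13\right) = a \left(-13 + a\right)$)
$\sqrt{-1843 + L{\left(q \right)}} = \sqrt{-1843 + 32 \left(-13 + 32\right)} = \sqrt{-1843 + 32 \cdot 19} = \sqrt{-1843 + 608} = \sqrt{-1235} = i \sqrt{1235}$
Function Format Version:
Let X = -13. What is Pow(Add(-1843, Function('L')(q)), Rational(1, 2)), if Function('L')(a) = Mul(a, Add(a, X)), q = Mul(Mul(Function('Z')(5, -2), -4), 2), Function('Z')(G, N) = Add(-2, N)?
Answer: Mul(I, Pow(1235, Rational(1, 2))) ≈ Mul(35.143, I)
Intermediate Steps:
q = 32 (q = Mul(Mul(Add(-2, -2), -4), 2) = Mul(Mul(-4, -4), 2) = Mul(16, 2) = 32)
Function('L')(a) = Mul(a, Add(-13, a)) (Function('L')(a) = Mul(a, Add(a, -13)) = Mul(a, Add(-13, a)))
Pow(Add(-1843, Function('L')(q)), Rational(1, 2)) = Pow(Add(-1843, Mul(32, Add(-13, 32))), Rational(1, 2)) = Pow(Add(-1843, Mul(32, 19)), Rational(1, 2)) = Pow(Add(-1843, 608), Rational(1, 2)) = Pow(-1235, Rational(1, 2)) = Mul(I, Pow(1235, Rational(1, 2)))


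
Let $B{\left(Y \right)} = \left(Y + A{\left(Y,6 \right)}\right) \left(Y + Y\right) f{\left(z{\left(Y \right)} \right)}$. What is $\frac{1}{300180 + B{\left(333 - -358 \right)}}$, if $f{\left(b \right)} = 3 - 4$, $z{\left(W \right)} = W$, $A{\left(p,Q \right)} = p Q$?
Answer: $- \frac{1}{6384554} \approx -1.5663 \cdot 10^{-7}$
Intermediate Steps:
$A{\left(p,Q \right)} = Q p$
$f{\left(b \right)} = -1$
$B{\left(Y \right)} = - 14 Y^{2}$ ($B{\left(Y \right)} = \left(Y + 6 Y\right) \left(Y + Y\right) \left(-1\right) = 7 Y 2 Y \left(-1\right) = 14 Y^{2} \left(-1\right) = - 14 Y^{2}$)
$\frac{1}{300180 + B{\left(333 - -358 \right)}} = \frac{1}{300180 - 14 \left(333 - -358\right)^{2}} = \frac{1}{300180 - 14 \left(333 + 358\right)^{2}} = \frac{1}{300180 - 14 \cdot 691^{2}} = \frac{1}{300180 - 6684734} = \frac{1}{-6384554} = - \frac{1}{6384554}$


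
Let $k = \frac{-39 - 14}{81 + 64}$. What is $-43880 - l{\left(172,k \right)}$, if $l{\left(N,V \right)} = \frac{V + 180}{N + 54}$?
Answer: $- \frac{1437973647}{32770} \approx -43881.0$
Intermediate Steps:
$k = - \frac{53}{145} \approx -0.36552$
$l{\left(N,V \right)} = \frac{180 + V}{54 + N}$
$-43880 - l{\left(172,k \right)} = -43880 - \frac{180 - \frac{53}{145}}{54 + 172} = -43880 - \frac{1}{226} \cdot \frac{26047}{145} = -43880 - \frac{26047}{32770} = - \frac{1437973647}{32770}$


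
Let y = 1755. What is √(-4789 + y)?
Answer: I*√3034 ≈ 55.082*I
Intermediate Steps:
√(-4789 + y) = √(-4789 + 1755) = √(-3034) = I*√3034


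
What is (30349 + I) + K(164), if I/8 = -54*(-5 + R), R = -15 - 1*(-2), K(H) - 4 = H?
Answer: 38293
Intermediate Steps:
K(H) = 4 + H
R = -13 (R = -15 + 2 = -13)
I = 7776 (I = 8*(-54*(-5 - 13)) = 8*(-54*(-18)) = 8*972 = 7776)
(30349 + I) + K(164) = (30349 + 7776) + (4 + 164) = 38125 + 168 = 38293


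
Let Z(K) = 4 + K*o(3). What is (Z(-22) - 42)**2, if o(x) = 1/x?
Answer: 18496/9 ≈ 2055.1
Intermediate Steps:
Z(K) = 4 + K/3
(Z(-22) - 42)**2 = ((4 + (1/3)*(-22)) - 42)**2 = ((4 - 22/3) - 42)**2 = (-10/3 - 42)**2 = (-136/3)**2 = 18496/9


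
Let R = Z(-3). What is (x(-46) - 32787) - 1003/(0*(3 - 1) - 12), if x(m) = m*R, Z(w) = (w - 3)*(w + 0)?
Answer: -402377/12 ≈ -33531.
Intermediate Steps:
Z(w) = w*(-3 + w) (Z(w) = (-3 + w)*w = w*(-3 + w))
R = 18 (R = -3*(-3 - 3) = -3*(-6) = 18)
x(m) = 18*m (x(m) = m*18 = 18*m)
(x(-46) - 32787) - 1003/(0*(3 - 1) - 12) = (18*(-46) - 32787) - 1003/(0*(3 - 1) - 12) = (-828 - 32787) - 1003/(0*2 - 12) = -33615 - 1003/(0 - 12) = -33615 - 1003/(-12) = -33615 - 1003*(-1/12) = -33615 + 1003/12 = -402377/12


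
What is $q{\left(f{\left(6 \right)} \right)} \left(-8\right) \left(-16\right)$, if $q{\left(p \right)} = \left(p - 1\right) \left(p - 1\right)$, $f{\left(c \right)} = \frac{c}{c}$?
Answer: $0$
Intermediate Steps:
$f{\left(c \right)} = 1$
$q{\left(p \right)} = \left(-1 + p\right)^{2}$ ($q{\left(p \right)} = \left(-1 + p\right) \left(-1 + p\right) = \left(-1 + p\right)^{2}$)
$q{\left(f{\left(6 \right)} \right)} \left(-8\right) \left(-16\right) = \left(-1 + 1\right)^{2} \left(-8\right) \left(-16\right) = 0^{2} \left(-8\right) \left(-16\right) = 0 \left(-8\right) \left(-16\right) = 0 \left(-16\right) = 0$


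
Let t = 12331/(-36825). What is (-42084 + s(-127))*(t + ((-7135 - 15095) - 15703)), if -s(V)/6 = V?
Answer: 19240832501344/12275 ≈ 1.5675e+9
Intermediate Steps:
t = -12331/36825 (t = 12331*(-1/36825) = -12331/36825 ≈ -0.33485)
s(V) = -6*V
(-42084 + s(-127))*(t + ((-7135 - 15095) - 15703)) = (-42084 - 6*(-127))*(-12331/36825 + ((-7135 - 15095) - 15703)) = (-42084 + 762)*(-12331/36825 + (-22230 - 15703)) = -41322*(-12331/36825 - 37933) = -41322*(-1396895056/36825) = 19240832501344/12275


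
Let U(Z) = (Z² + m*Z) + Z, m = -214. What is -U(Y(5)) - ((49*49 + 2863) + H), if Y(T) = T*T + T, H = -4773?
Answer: 4999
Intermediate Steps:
Y(T) = T + T² (Y(T) = T² + T = T + T²)
U(Z) = Z² - 213*Z (U(Z) = (Z² - 214*Z) + Z = Z² - 213*Z)
-U(Y(5)) - ((49*49 + 2863) + H) = -5*(1 + 5)*(-213 + 5*(1 + 5)) - ((49*49 + 2863) - 4773) = -5*6*(-213 + 5*6) - ((2401 + 2863) - 4773) = -30*(-213 + 30) - (5264 - 4773) = -30*(-183) - 1*491 = -1*(-5490) - 491 = 5490 - 491 = 4999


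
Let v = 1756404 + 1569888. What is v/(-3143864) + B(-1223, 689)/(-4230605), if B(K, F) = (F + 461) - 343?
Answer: -3518691166227/3325111689430 ≈ -1.0582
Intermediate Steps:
B(K, F) = 118 + F (B(K, F) = (461 + F) - 343 = 118 + F)
v = 3326292
v/(-3143864) + B(-1223, 689)/(-4230605) = 3326292/(-3143864) + (118 + 689)/(-4230605) = 3326292*(-1/3143864) + 807*(-1/4230605) = -831573/785966 - 807/4230605 = -3518691166227/3325111689430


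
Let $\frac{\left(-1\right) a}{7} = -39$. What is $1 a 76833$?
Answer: $20975409$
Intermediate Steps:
$a = 273$ ($a = \left(-7\right) \left(-39\right) = 273$)
$1 a 76833 = 1 \cdot 273 \cdot 76833 = 273 \cdot 76833 = 20975409$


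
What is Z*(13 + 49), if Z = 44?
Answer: 2728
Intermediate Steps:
Z*(13 + 49) = 44*(13 + 49) = 44*62 = 2728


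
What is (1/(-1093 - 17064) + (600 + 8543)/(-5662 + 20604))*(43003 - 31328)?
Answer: 1937985892575/271301894 ≈ 7143.3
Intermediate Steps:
(1/(-1093 - 17064) + (600 + 8543)/(-5662 + 20604))*(43003 - 31328) = (1/(-18157) + 9143/14942)*11675 = (-1/18157 + 9143*(1/14942))*11675 = (-1/18157 + 9143/14942)*11675 = (165994509/271301894)*11675 = 1937985892575/271301894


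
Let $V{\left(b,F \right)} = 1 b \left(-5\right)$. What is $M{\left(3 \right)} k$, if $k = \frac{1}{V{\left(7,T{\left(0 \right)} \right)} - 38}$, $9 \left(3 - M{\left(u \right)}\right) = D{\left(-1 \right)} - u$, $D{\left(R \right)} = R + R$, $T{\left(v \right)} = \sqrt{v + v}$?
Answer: $- \frac{32}{657} \approx -0.048706$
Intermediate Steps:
$T{\left(v \right)} = \sqrt{2} \sqrt{v}$ ($T{\left(v \right)} = \sqrt{2 v} = \sqrt{2} \sqrt{v}$)
$V{\left(b,F \right)} = - 5 b$ ($V{\left(b,F \right)} = b \left(-5\right) = - 5 b$)
$D{\left(R \right)} = 2 R$
$M{\left(u \right)} = \frac{29}{9} + \frac{u}{9}$ ($M{\left(u \right)} = 3 - \frac{2 \left(-1\right) - u}{9} = 3 - \frac{-2 - u}{9} = 3 + \left(\frac{2}{9} + \frac{u}{9}\right) = \frac{29}{9} + \frac{u}{9}$)
$k = - \frac{1}{73}$ ($k = \frac{1}{\left(-5\right) 7 - 38} = \frac{1}{-35 - 38} = \frac{1}{-73} = - \frac{1}{73} \approx -0.013699$)
$M{\left(3 \right)} k = \left(\frac{29}{9} + \frac{1}{9} \cdot 3\right) \left(- \frac{1}{73}\right) = \left(\frac{29}{9} + \frac{1}{3}\right) \left(- \frac{1}{73}\right) = \frac{32}{9} \left(- \frac{1}{73}\right) = - \frac{32}{657}$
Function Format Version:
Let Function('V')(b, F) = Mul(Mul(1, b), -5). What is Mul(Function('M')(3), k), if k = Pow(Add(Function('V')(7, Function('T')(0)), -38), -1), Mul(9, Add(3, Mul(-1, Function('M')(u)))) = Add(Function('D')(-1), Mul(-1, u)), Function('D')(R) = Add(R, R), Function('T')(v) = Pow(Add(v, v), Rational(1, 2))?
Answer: Rational(-32, 657) ≈ -0.048706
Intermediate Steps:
Function('T')(v) = Mul(Pow(2, Rational(1, 2)), Pow(v, Rational(1, 2))) (Function('T')(v) = Pow(Mul(2, v), Rational(1, 2)) = Mul(Pow(2, Rational(1, 2)), Pow(v, Rational(1, 2))))
Function('V')(b, F) = Mul(-5, b) (Function('V')(b, F) = Mul(b, -5) = Mul(-5, b))
Function('D')(R) = Mul(2, R)
Function('M')(u) = Add(Rational(29, 9), Mul(Rational(1, 9), u)) (Function('M')(u) = Add(3, Mul(Rational(-1, 9), Add(Mul(2, -1), Mul(-1, u)))) = Add(3, Mul(Rational(-1, 9), Add(-2, Mul(-1, u)))) = Add(3, Add(Rational(2, 9), Mul(Rational(1, 9), u))) = Add(Rational(29, 9), Mul(Rational(1, 9), u)))
k = Rational(-1, 73) (k = Pow(Add(Mul(-5, 7), -38), -1) = Pow(Add(-35, -38), -1) = Pow(-73, -1) = Rational(-1, 73) ≈ -0.013699)
Mul(Function('M')(3), k) = Mul(Add(Rational(29, 9), Mul(Rational(1, 9), 3)), Rational(-1, 73)) = Mul(Add(Rational(29, 9), Rational(1, 3)), Rational(-1, 73)) = Mul(Rational(32, 9), Rational(-1, 73)) = Rational(-32, 657)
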